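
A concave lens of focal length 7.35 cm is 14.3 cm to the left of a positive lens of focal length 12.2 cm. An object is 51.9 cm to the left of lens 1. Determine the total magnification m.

f₁ = −7.35 cm (diverging).
Lens 1: 1/d_i1 = 1/(-7.35) − 1/(51.9) = -0.1553, so d_i1 = -6.438 cm; m₁ = −d_i1/d_o1 = +0.1240.
d_o2 = 14.3 − (-6.438) = 20.74 cm.
Lens 2: 1/d_i2 = 1/(12.2) − 1/(20.74) = 0.03375, so d_i2 = 29.63 cm; m₂ = −d_i2/d_o2 = -1.429.
m = m₁·m₂ = (+0.1240)(-1.429) = -0.177.

m = -0.177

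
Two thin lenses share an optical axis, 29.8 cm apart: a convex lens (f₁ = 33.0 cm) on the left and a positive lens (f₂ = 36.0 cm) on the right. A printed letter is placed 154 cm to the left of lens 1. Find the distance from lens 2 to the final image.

Lens 1: 1/d_i1 = 1/f₁ − 1/d_o1 = 1/(33.0) − 1/(154) = 0.02381, so d_i1 = 42.00 cm.
The intermediate image is 42.00 cm to the right of lens 1, which lies 12.20 cm to the right of lens 2 — a virtual object — so d_o2 = −12.20 cm.
Lens 2: 1/d_i2 = 1/f₂ − 1/d_o2 = 1/(36.0) − 1/(-12.20) = 0.1097, so d_i2 = 9.11 cm.
The final image is real, 9.11 cm to the right of lens 2 (overall magnification ≈ -0.20).

9.11 cm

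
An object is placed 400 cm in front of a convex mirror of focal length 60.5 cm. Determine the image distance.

For a convex mirror, f = -60.5 cm.
Mirror equation: 1/d_i = 1/f − 1/d_o = 1/(-60.50) − 1/(400) = -0.01653 − 0.002500 = -0.01903, so d_i = -52.6 cm.
The image is virtual, upright and reduced, behind the mirror.

52.6 cm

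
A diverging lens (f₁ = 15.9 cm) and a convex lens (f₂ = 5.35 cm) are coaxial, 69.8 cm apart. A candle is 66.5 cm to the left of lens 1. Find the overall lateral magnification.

f₁ = −15.9 cm (diverging).
Lens 1: 1/d_i1 = 1/(-15.9) − 1/(66.5) = -0.07793, so d_i1 = -12.83 cm; m₁ = −d_i1/d_o1 = +0.1929.
d_o2 = 69.8 − (-12.83) = 82.63 cm.
Lens 2: 1/d_i2 = 1/(5.35) − 1/(82.63) = 0.1748, so d_i2 = 5.720 cm; m₂ = −d_i2/d_o2 = -0.06923.
m = m₁·m₂ = (+0.1929)(-0.06923) = -0.0134.

m = -0.0134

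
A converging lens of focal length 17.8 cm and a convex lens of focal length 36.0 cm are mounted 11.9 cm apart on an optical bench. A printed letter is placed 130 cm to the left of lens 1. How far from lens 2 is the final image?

7.02 cm

Lens 1: 1/d_i1 = 1/f₁ − 1/d_o1 = 1/(17.8) − 1/(130) = 0.04849, so d_i1 = 20.62 cm.
The intermediate image is 20.62 cm to the right of lens 1, which lies 8.720 cm to the right of lens 2 — a virtual object — so d_o2 = −8.720 cm.
Lens 2: 1/d_i2 = 1/f₂ − 1/d_o2 = 1/(36.0) − 1/(-8.720) = 0.1425, so d_i2 = 7.02 cm.
The final image is real, 7.02 cm to the right of lens 2 (overall magnification ≈ -0.13).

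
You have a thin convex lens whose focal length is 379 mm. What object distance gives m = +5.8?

314 mm

m = −d_i/d_o ⇒ d_i = −m·d_o.
1/f = 1/d_o + 1/d_i = 1/d_o − 1/(m·d_o) = (1 − 1/m)/d_o, so d_o = f(1 − 1/m) = (379.0)(1 − 1/(+5.8)) = 314 mm.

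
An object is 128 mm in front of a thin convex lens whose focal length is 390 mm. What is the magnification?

1/d_i = 1/f − 1/d_o = 1/(390.0) − 1/(128) = -0.005248, so d_i = -190.5 mm.
m = −d_i/d_o = −(-190.5)/(128) = +1.49.
The image is virtual, upright and enlarged, on the same side as the object.

m = +1.49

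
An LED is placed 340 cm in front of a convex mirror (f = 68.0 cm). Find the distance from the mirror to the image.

For a convex mirror, f = -68.0 cm.
Mirror equation: 1/q = 1/f − 1/p = 1/(-68.00) − 1/(340) = -0.01471 − 0.002941 = -0.01765, so q = -56.7 cm.
The image is virtual, upright and reduced, behind the mirror.

56.7 cm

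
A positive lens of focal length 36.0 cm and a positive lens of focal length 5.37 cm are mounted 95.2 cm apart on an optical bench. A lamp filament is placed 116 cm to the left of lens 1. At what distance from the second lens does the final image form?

6.14 cm

Lens 1: 1/d_i1 = 1/f₁ − 1/d_o1 = 1/(36.0) − 1/(116) = 0.01916, so d_i1 = 52.20 cm.
The intermediate image is 52.20 cm to the right of lens 1, which is 95.2 − (52.20) = 43.00 cm to the left of lens 2, so d_o2 = +43.00 cm.
Lens 2: 1/d_i2 = 1/f₂ − 1/d_o2 = 1/(5.37) − 1/(43.00) = 0.1630, so d_i2 = 6.14 cm.
The final image is real, 6.14 cm to the right of lens 2 (overall magnification ≈ 0.064).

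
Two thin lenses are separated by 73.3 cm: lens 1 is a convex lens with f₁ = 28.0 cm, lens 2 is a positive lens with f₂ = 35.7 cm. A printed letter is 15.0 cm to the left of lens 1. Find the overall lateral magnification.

m = -1.10

Lens 1: 1/d_i1 = 1/(28.0) − 1/(15.0) = -0.03095, so d_i1 = -32.31 cm; m₁ = −d_i1/d_o1 = +2.154.
d_o2 = 73.3 − (-32.31) = 105.6 cm.
Lens 2: 1/d_i2 = 1/(35.7) − 1/(105.6) = 0.01854, so d_i2 = 53.93 cm; m₂ = −d_i2/d_o2 = -0.5107.
m = m₁·m₂ = (+2.154)(-0.5107) = -1.10.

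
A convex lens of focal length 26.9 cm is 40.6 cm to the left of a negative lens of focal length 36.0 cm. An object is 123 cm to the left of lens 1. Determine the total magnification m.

Lens 1: 1/d_i1 = 1/(26.9) − 1/(123) = 0.02904, so d_i1 = 34.43 cm; m₁ = −d_i1/d_o1 = -0.2799.
d_o2 = 40.6 − (34.43) = 6.170 cm.
f₂ = −36.0 cm (diverging).
Lens 2: 1/d_i2 = 1/(-36.0) − 1/(6.170) = -0.1899, so d_i2 = -5.267 cm; m₂ = −d_i2/d_o2 = +0.8537.
m = m₁·m₂ = (-0.2799)(+0.8537) = -0.239.

m = -0.239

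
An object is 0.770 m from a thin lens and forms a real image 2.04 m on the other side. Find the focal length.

f = 0.559 m (converging)

Real image ⇒ d_i = +2.04 m.
1/f = 1/d_o + 1/d_i = 1/(0.770) + 1/(2.04) = 1.789, so f = 0.559 m.
Since f is positive, the thin lens is converging.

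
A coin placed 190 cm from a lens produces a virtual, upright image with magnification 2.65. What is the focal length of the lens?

f = 305 cm (converging)

m = −d_i/d_o ⇒ d_i = −m·d_o = −(+2.65)·(190) = -503.5 cm.
1/f = 1/d_o + 1/d_i = 1/(190) + 1/(-503.5) = 0.003277, so f = 305 cm.
Since f is positive, the lens is converging.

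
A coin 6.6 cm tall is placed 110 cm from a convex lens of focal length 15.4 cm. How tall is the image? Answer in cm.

1/d_i = 1/f − 1/d_o = 1/(15.40) − 1/(110) = 0.05584, so d_i = 17.91 cm.
m = −d_i/d_o = -0.1628.
|h_i| = |m|·h_o = 0.1628 × 6.6 = 1.07 cm. The image is real, inverted and reduced, on the far side of the lens.

1.07 cm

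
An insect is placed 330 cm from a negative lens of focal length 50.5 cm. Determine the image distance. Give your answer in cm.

43.8 cm

For a negative lens, f = -50.5 cm.
Thin-lens equation: 1/d_i = 1/f − 1/d_o = 1/(-50.50) − 1/(330) = -0.01980 − 0.003030 = -0.02283, so d_i = -43.8 cm.
The image is virtual, upright and reduced, on the same side as the object.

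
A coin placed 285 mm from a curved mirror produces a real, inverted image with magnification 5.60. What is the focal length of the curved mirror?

f = 242 mm (concave)

m = −d_i/d_o ⇒ d_i = −m·d_o = −(-5.60)·(285) = 1596 mm.
1/f = 1/d_o + 1/d_i = 1/(285) + 1/(1596) = 0.004135, so f = 242 mm.
Since f is positive, the curved mirror is concave.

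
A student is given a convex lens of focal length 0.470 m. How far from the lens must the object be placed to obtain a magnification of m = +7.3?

0.406 m

m = −d_i/d_o ⇒ d_i = −m·d_o.
1/f = 1/d_o + 1/d_i = 1/d_o − 1/(m·d_o) = (1 − 1/m)/d_o, so d_o = f(1 − 1/m) = (0.4700)(1 − 1/(+7.3)) = 0.406 m.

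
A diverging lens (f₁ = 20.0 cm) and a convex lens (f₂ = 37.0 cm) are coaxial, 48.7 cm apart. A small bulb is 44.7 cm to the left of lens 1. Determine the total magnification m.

f₁ = −20.0 cm (diverging).
Lens 1: 1/d_i1 = 1/(-20.0) − 1/(44.7) = -0.07237, so d_i1 = -13.82 cm; m₁ = −d_i1/d_o1 = +0.3092.
d_o2 = 48.7 − (-13.82) = 62.52 cm.
Lens 2: 1/d_i2 = 1/(37.0) − 1/(62.52) = 0.01103, so d_i2 = 90.64 cm; m₂ = −d_i2/d_o2 = -1.450.
m = m₁·m₂ = (+0.3092)(-1.450) = -0.448.

m = -0.448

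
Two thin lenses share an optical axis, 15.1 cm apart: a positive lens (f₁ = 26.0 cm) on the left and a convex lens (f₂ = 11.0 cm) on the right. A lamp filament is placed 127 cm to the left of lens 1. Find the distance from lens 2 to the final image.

6.77 cm

Lens 1: 1/d_i1 = 1/f₁ − 1/d_o1 = 1/(26.0) − 1/(127) = 0.03059, so d_i1 = 32.69 cm.
The intermediate image is 32.69 cm to the right of lens 1, which lies 17.59 cm to the right of lens 2 — a virtual object — so d_o2 = −17.59 cm.
Lens 2: 1/d_i2 = 1/f₂ − 1/d_o2 = 1/(11.0) − 1/(-17.59) = 0.1478, so d_i2 = 6.77 cm.
The final image is real, 6.77 cm to the right of lens 2 (overall magnification ≈ -0.099).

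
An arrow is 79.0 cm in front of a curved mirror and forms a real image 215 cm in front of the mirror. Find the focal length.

f = 57.8 cm (concave)

Real image ⇒ d_i = +215 cm.
1/f = 1/d_o + 1/d_i = 1/(79.0) + 1/(215) = 0.01731, so f = 57.8 cm.
Since f is positive, the curved mirror is concave.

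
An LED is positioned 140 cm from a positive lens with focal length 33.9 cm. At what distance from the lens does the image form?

Lens equation: 1/d_i = 1/f − 1/d_o = 1/(33.90) − 1/(140) = 0.02950 − 0.007143 = 0.02236, so d_i = 44.7 cm.
The image is real, inverted and reduced, on the far side of the lens.

44.7 cm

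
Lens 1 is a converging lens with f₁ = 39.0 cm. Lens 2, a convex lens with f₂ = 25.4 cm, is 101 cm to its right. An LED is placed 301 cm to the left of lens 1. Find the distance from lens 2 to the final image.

46.4 cm

Lens 1: 1/d_i1 = 1/f₁ − 1/d_o1 = 1/(39.0) − 1/(301) = 0.02232, so d_i1 = 44.81 cm.
The intermediate image is 44.81 cm to the right of lens 1, which is 101 − (44.81) = 56.19 cm to the left of lens 2, so d_o2 = +56.19 cm.
Lens 2: 1/d_i2 = 1/f₂ − 1/d_o2 = 1/(25.4) − 1/(56.19) = 0.02157, so d_i2 = 46.4 cm.
The final image is real, 46.4 cm to the right of lens 2 (overall magnification ≈ 0.12).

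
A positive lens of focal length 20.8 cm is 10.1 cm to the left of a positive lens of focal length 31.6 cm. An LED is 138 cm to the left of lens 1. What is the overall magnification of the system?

m = -0.122

Lens 1: 1/d_i1 = 1/(20.8) − 1/(138) = 0.04083, so d_i1 = 24.49 cm; m₁ = −d_i1/d_o1 = -0.1775.
d_o2 = 10.1 − (24.49) = -14.39 cm (virtual object).
Lens 2: 1/d_i2 = 1/(31.6) − 1/(-14.39) = 0.1011, so d_i2 = 9.887 cm; m₂ = −d_i2/d_o2 = +0.6871.
m = m₁·m₂ = (-0.1775)(+0.6871) = -0.122.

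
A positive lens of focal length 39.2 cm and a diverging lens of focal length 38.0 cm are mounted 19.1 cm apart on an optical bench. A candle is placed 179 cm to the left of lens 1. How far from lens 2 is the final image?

171 cm

Lens 1: 1/d_i1 = 1/f₁ − 1/d_o1 = 1/(39.2) − 1/(179) = 0.01992, so d_i1 = 50.19 cm.
The intermediate image is 50.19 cm to the right of lens 1, which lies 31.09 cm to the right of lens 2 — a virtual object — so d_o2 = −31.09 cm.
Lens 2 is diverging, so f₂ = −38.0 cm.
Lens 2: 1/d_i2 = 1/f₂ − 1/d_o2 = 1/(-38.0) − 1/(-31.09) = 0.005849, so d_i2 = 171 cm.
The final image is real, 171 cm to the right of lens 2 (overall magnification ≈ -1.5).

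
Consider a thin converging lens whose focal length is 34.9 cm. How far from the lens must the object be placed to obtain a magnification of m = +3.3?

m = −d_i/d_o ⇒ d_i = −m·d_o.
1/f = 1/d_o + 1/d_i = 1/d_o − 1/(m·d_o) = (1 − 1/m)/d_o, so d_o = f(1 − 1/m) = (34.90)(1 − 1/(+3.3)) = 24.3 cm.

24.3 cm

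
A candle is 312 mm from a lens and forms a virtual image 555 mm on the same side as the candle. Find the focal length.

f = 713 mm (converging)

Virtual image ⇒ d_i = −555 mm.
1/f = 1/d_o + 1/d_i = 1/(312) + 1/(-555) = 0.001403, so f = 713 mm.
Since f is positive, the lens is converging.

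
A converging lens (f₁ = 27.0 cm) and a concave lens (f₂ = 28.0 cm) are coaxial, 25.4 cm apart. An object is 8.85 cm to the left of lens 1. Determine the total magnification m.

m = +0.626

Lens 1: 1/d_i1 = 1/(27.0) − 1/(8.85) = -0.07596, so d_i1 = -13.17 cm; m₁ = −d_i1/d_o1 = +1.488.
d_o2 = 25.4 − (-13.17) = 38.57 cm.
f₂ = −28.0 cm (diverging).
Lens 2: 1/d_i2 = 1/(-28.0) − 1/(38.57) = -0.06164, so d_i2 = -16.22 cm; m₂ = −d_i2/d_o2 = +0.4206.
m = m₁·m₂ = (+1.488)(+0.4206) = +0.626.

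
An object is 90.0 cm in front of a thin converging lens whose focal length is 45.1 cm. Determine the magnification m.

m = -1.00

1/d_i = 1/f − 1/d_o = 1/(45.10) − 1/(90.0) = 0.01106, so d_i = 90.40 cm.
m = −d_i/d_o = −(90.40)/(90.0) = -1.00.
The image is real, inverted and enlarged, on the far side of the lens.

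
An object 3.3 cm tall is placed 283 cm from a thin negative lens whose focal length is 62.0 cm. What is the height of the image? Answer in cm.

For a negative lens, f = -62.0 cm.
1/d_i = 1/f − 1/d_o = 1/(-62.00) − 1/(283) = -0.01966, so d_i = -50.86 cm.
m = −d_i/d_o = +0.1797.
|h_i| = |m|·h_o = 0.1797 × 3.3 = 0.593 cm. The image is virtual, upright and reduced, on the same side as the object.

0.593 cm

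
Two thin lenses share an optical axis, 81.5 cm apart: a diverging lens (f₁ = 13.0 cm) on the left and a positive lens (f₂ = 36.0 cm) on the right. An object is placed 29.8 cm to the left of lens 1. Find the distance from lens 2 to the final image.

59.8 cm

Lens 1 is diverging, so f₁ = −13.0 cm.
Lens 1: 1/d_i1 = 1/f₁ − 1/d_o1 = 1/(-13.0) − 1/(29.8) = -0.1105, so d_i1 = -9.051 cm.
The intermediate image is 9.051 cm to the left of lens 1 (virtual), which is 81.5 − (-9.051) = 90.55 cm to the left of lens 2, so d_o2 = +90.55 cm.
Lens 2: 1/d_i2 = 1/f₂ − 1/d_o2 = 1/(36.0) − 1/(90.55) = 0.01673, so d_i2 = 59.8 cm.
The final image is real, 59.8 cm to the right of lens 2 (overall magnification ≈ -0.20).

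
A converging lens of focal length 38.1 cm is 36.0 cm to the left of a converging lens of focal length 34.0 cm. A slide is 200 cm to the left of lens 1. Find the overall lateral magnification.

m = -0.178

Lens 1: 1/d_i1 = 1/(38.1) − 1/(200) = 0.02125, so d_i1 = 47.07 cm; m₁ = −d_i1/d_o1 = -0.2354.
d_o2 = 36.0 − (47.07) = -11.07 cm (virtual object).
Lens 2: 1/d_i2 = 1/(34.0) − 1/(-11.07) = 0.1197, so d_i2 = 8.351 cm; m₂ = −d_i2/d_o2 = +0.7544.
m = m₁·m₂ = (-0.2354)(+0.7544) = -0.178.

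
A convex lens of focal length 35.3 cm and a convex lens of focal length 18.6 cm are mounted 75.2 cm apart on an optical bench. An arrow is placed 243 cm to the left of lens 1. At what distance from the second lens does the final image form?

Lens 1: 1/d_i1 = 1/f₁ − 1/d_o1 = 1/(35.3) − 1/(243) = 0.02421, so d_i1 = 41.30 cm.
The intermediate image is 41.30 cm to the right of lens 1, which is 75.2 − (41.30) = 33.90 cm to the left of lens 2, so d_o2 = +33.90 cm.
Lens 2: 1/d_i2 = 1/f₂ − 1/d_o2 = 1/(18.6) − 1/(33.90) = 0.02426, so d_i2 = 41.2 cm.
The final image is real, 41.2 cm to the right of lens 2 (overall magnification ≈ 0.21).

41.2 cm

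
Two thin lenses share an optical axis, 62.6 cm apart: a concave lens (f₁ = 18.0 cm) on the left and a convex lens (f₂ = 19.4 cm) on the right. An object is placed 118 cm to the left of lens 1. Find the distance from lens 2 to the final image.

25.8 cm

Lens 1 is diverging, so f₁ = −18.0 cm.
Lens 1: 1/d_i1 = 1/f₁ − 1/d_o1 = 1/(-18.0) − 1/(118) = -0.06403, so d_i1 = -15.62 cm.
The intermediate image is 15.62 cm to the left of lens 1 (virtual), which is 62.6 − (-15.62) = 78.22 cm to the left of lens 2, so d_o2 = +78.22 cm.
Lens 2: 1/d_i2 = 1/f₂ − 1/d_o2 = 1/(19.4) − 1/(78.22) = 0.03876, so d_i2 = 25.8 cm.
The final image is real, 25.8 cm to the right of lens 2 (overall magnification ≈ -0.044).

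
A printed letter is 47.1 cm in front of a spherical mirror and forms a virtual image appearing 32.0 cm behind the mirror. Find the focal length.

Virtual image ⇒ d_i = −32.0 cm.
1/f = 1/d_o + 1/d_i = 1/(47.1) + 1/(-32.0) = -0.01002, so f = -99.8 cm.
Since f is negative, the spherical mirror is convex.

f = -99.8 cm (convex)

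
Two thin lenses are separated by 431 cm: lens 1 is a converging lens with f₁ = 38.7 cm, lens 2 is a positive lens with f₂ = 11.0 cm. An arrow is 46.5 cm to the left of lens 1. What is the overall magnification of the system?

m = +0.288

Lens 1: 1/d_i1 = 1/(38.7) − 1/(46.5) = 0.004334, so d_i1 = 230.7 cm; m₁ = −d_i1/d_o1 = -4.961.
d_o2 = 431 − (230.7) = 200.3 cm.
Lens 2: 1/d_i2 = 1/(11.0) − 1/(200.3) = 0.08592, so d_i2 = 11.64 cm; m₂ = −d_i2/d_o2 = -0.05811.
m = m₁·m₂ = (-4.961)(-0.05811) = +0.288.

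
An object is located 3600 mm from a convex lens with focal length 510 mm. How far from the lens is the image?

Thin-lens equation: 1/d_i = 1/f − 1/d_o = 1/(510.0) − 1/(3600) = 0.001961 − 0.0002778 = 0.001683, so d_i = 594 mm.
The image is real, inverted and reduced, on the far side of the lens.

594 mm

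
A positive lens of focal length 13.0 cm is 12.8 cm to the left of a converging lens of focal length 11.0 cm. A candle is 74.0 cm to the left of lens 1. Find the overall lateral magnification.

m = -0.168

Lens 1: 1/d_i1 = 1/(13.0) − 1/(74.0) = 0.06341, so d_i1 = 15.77 cm; m₁ = −d_i1/d_o1 = -0.2131.
d_o2 = 12.8 − (15.77) = -2.970 cm (virtual object).
Lens 2: 1/d_i2 = 1/(11.0) − 1/(-2.970) = 0.4276, so d_i2 = 2.339 cm; m₂ = −d_i2/d_o2 = +0.7874.
m = m₁·m₂ = (-0.2131)(+0.7874) = -0.168.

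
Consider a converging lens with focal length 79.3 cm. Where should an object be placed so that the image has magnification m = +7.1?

68.1 cm

m = −d_i/d_o ⇒ d_i = −m·d_o.
1/f = 1/d_o + 1/d_i = 1/d_o − 1/(m·d_o) = (1 − 1/m)/d_o, so d_o = f(1 − 1/m) = (79.30)(1 − 1/(+7.1)) = 68.1 cm.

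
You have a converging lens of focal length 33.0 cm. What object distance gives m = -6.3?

38.2 cm

m = −d_i/d_o ⇒ d_i = −m·d_o.
1/f = 1/d_o + 1/d_i = 1/d_o − 1/(m·d_o) = (1 − 1/m)/d_o, so d_o = f(1 − 1/m) = (33.00)(1 − 1/(-6.3)) = 38.2 cm.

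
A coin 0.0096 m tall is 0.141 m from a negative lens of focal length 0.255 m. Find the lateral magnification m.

For a negative lens, f = -0.255 m.
1/d_i = 1/f − 1/d_o = 1/(-0.2550) − 1/(0.141) = -11.01, so d_i = -0.09080 m.
m = −d_i/d_o = −(-0.09080)/(0.141) = +0.644.
The image is virtual, upright and reduced, on the same side as the object.

m = +0.644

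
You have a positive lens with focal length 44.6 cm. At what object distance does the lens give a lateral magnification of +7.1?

m = −d_i/d_o ⇒ d_i = −m·d_o.
1/f = 1/d_o + 1/d_i = 1/d_o − 1/(m·d_o) = (1 − 1/m)/d_o, so d_o = f(1 − 1/m) = (44.60)(1 − 1/(+7.1)) = 38.3 cm.

38.3 cm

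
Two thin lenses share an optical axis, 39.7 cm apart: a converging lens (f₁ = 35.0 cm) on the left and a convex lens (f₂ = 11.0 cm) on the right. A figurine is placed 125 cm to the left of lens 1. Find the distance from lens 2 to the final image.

4.92 cm

Lens 1: 1/d_i1 = 1/f₁ − 1/d_o1 = 1/(35.0) − 1/(125) = 0.02057, so d_i1 = 48.61 cm.
The intermediate image is 48.61 cm to the right of lens 1, which lies 8.910 cm to the right of lens 2 — a virtual object — so d_o2 = −8.910 cm.
Lens 2: 1/d_i2 = 1/f₂ − 1/d_o2 = 1/(11.0) − 1/(-8.910) = 0.2031, so d_i2 = 4.92 cm.
The final image is real, 4.92 cm to the right of lens 2 (overall magnification ≈ -0.21).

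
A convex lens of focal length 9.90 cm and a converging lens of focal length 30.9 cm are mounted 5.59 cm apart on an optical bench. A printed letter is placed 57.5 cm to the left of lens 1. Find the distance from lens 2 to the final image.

Lens 1: 1/d_i1 = 1/f₁ − 1/d_o1 = 1/(9.90) − 1/(57.5) = 0.08362, so d_i1 = 11.96 cm.
The intermediate image is 11.96 cm to the right of lens 1, which lies 6.370 cm to the right of lens 2 — a virtual object — so d_o2 = −6.370 cm.
Lens 2: 1/d_i2 = 1/f₂ − 1/d_o2 = 1/(30.9) − 1/(-6.370) = 0.1893, so d_i2 = 5.28 cm.
The final image is real, 5.28 cm to the right of lens 2 (overall magnification ≈ -0.17).

5.28 cm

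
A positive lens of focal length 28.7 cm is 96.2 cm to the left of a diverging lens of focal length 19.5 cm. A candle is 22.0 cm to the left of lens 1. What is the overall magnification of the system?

Lens 1: 1/d_i1 = 1/(28.7) − 1/(22.0) = -0.01061, so d_i1 = -94.24 cm; m₁ = −d_i1/d_o1 = +4.284.
d_o2 = 96.2 − (-94.24) = 190.4 cm.
f₂ = −19.5 cm (diverging).
Lens 2: 1/d_i2 = 1/(-19.5) − 1/(190.4) = -0.05653, so d_i2 = -17.69 cm; m₂ = −d_i2/d_o2 = +0.09290.
m = m₁·m₂ = (+4.284)(+0.09290) = +0.398.

m = +0.398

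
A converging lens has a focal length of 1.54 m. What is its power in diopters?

P = 1/f = 1/(1.54 m) = +0.649 D.

P = +0.649 D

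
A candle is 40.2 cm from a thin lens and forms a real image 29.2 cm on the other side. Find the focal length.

f = 16.9 cm (converging)

Real image ⇒ d_i = +29.2 cm.
1/f = 1/d_o + 1/d_i = 1/(40.2) + 1/(29.2) = 0.05912, so f = 16.9 cm.
Since f is positive, the thin lens is converging.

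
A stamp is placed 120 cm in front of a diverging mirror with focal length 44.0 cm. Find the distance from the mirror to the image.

For a diverging mirror, f = -44.0 cm.
Mirror equation: 1/s_i = 1/f − 1/s_o = 1/(-44.00) − 1/(120) = -0.02273 − 0.008333 = -0.03106, so s_i = -32.2 cm.
The image is virtual, upright and reduced, behind the mirror.

32.2 cm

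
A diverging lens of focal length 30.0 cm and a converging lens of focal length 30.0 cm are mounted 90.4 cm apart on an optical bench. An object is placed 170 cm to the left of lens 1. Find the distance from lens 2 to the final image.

Lens 1 is diverging, so f₁ = −30.0 cm.
Lens 1: 1/d_i1 = 1/f₁ − 1/d_o1 = 1/(-30.0) − 1/(170) = -0.03922, so d_i1 = -25.50 cm.
The intermediate image is 25.50 cm to the left of lens 1 (virtual), which is 90.4 − (-25.50) = 115.9 cm to the left of lens 2, so d_o2 = +115.9 cm.
Lens 2: 1/d_i2 = 1/f₂ − 1/d_o2 = 1/(30.0) − 1/(115.9) = 0.02471, so d_i2 = 40.5 cm.
The final image is real, 40.5 cm to the right of lens 2 (overall magnification ≈ -0.052).

40.5 cm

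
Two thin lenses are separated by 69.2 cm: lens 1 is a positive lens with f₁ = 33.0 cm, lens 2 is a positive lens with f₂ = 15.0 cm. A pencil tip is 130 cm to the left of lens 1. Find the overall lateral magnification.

m = +0.512

Lens 1: 1/d_i1 = 1/(33.0) − 1/(130) = 0.02261, so d_i1 = 44.23 cm; m₁ = −d_i1/d_o1 = -0.3402.
d_o2 = 69.2 − (44.23) = 24.97 cm.
Lens 2: 1/d_i2 = 1/(15.0) − 1/(24.97) = 0.02662, so d_i2 = 37.57 cm; m₂ = −d_i2/d_o2 = -1.505.
m = m₁·m₂ = (-0.3402)(-1.505) = +0.512.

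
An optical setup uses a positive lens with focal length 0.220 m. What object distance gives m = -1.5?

0.367 m

m = −d_i/d_o ⇒ d_i = −m·d_o.
1/f = 1/d_o + 1/d_i = 1/d_o − 1/(m·d_o) = (1 − 1/m)/d_o, so d_o = f(1 − 1/m) = (0.2200)(1 − 1/(-1.5)) = 0.367 m.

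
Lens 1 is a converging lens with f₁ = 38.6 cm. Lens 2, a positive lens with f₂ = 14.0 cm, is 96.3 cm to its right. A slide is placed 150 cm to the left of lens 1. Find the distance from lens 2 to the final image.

20.5 cm

Lens 1: 1/d_i1 = 1/f₁ − 1/d_o1 = 1/(38.6) − 1/(150) = 0.01924, so d_i1 = 51.97 cm.
The intermediate image is 51.97 cm to the right of lens 1, which is 96.3 − (51.97) = 44.33 cm to the left of lens 2, so d_o2 = +44.33 cm.
Lens 2: 1/d_i2 = 1/f₂ − 1/d_o2 = 1/(14.0) − 1/(44.33) = 0.04887, so d_i2 = 20.5 cm.
The final image is real, 20.5 cm to the right of lens 2 (overall magnification ≈ 0.16).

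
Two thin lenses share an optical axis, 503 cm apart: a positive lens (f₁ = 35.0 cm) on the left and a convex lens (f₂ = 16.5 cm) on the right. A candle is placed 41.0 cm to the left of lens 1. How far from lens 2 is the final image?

Lens 1: 1/d_i1 = 1/f₁ − 1/d_o1 = 1/(35.0) − 1/(41.0) = 0.004181, so d_i1 = 239.2 cm.
The intermediate image is 239.2 cm to the right of lens 1, which is 503 − (239.2) = 263.8 cm to the left of lens 2, so d_o2 = +263.8 cm.
Lens 2: 1/d_i2 = 1/f₂ − 1/d_o2 = 1/(16.5) − 1/(263.8) = 0.05682, so d_i2 = 17.6 cm.
The final image is real, 17.6 cm to the right of lens 2 (overall magnification ≈ 0.39).

17.6 cm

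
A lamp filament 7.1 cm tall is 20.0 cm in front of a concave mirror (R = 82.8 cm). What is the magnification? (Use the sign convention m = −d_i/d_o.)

m = +1.93

f = R/2 = 82.8/2 = 41.40 cm.
1/d_i = 1/f − 1/d_o = 1/(41.40) − 1/(20.0) = -0.02585, so d_i = -38.69 cm.
m = −d_i/d_o = −(-38.69)/(20.0) = +1.93.
The image is virtual, upright and enlarged, behind the mirror.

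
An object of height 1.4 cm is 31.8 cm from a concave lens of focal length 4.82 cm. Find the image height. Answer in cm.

0.184 cm

For a concave lens, f = -4.82 cm.
1/d_i = 1/f − 1/d_o = 1/(-4.820) − 1/(31.8) = -0.2389, so d_i = -4.186 cm.
m = −d_i/d_o = +0.1316.
|h_i| = |m|·h_o = 0.1316 × 1.4 = 0.184 cm. The image is virtual, upright and reduced, on the same side as the object.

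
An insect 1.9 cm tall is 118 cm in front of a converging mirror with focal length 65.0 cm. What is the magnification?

m = -1.23

1/d_i = 1/f − 1/d_o = 1/(65.00) − 1/(118) = 0.006910, so d_i = 144.7 cm.
m = −d_i/d_o = −(144.7)/(118) = -1.23.
The image is real, inverted and enlarged, in front of the mirror.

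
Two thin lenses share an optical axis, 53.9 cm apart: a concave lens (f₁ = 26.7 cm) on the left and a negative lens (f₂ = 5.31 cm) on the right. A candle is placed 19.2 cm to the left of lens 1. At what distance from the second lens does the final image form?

4.91 cm

Lens 1 is diverging, so f₁ = −26.7 cm.
Lens 1: 1/d_i1 = 1/f₁ − 1/d_o1 = 1/(-26.7) − 1/(19.2) = -0.08954, so d_i1 = -11.17 cm.
The intermediate image is 11.17 cm to the left of lens 1 (virtual), which is 53.9 − (-11.17) = 65.07 cm to the left of lens 2, so d_o2 = +65.07 cm.
Lens 2 is diverging, so f₂ = −5.31 cm.
Lens 2: 1/d_i2 = 1/f₂ − 1/d_o2 = 1/(-5.31) − 1/(65.07) = -0.2037, so d_i2 = -4.91 cm.
The final image is virtual, 4.91 cm to the left of lens 2 (overall magnification ≈ 0.044).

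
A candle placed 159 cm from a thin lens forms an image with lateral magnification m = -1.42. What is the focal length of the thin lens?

f = 93.3 cm (converging)

m = −d_i/d_o ⇒ d_i = −m·d_o = −(-1.42)·(159) = 225.8 cm.
1/f = 1/d_o + 1/d_i = 1/(159) + 1/(225.8) = 0.01072, so f = 93.3 cm.
Since f is positive, the thin lens is converging.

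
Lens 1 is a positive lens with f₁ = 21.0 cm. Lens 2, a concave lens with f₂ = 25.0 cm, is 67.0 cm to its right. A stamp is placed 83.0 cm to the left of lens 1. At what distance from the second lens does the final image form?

Lens 1: 1/d_i1 = 1/f₁ − 1/d_o1 = 1/(21.0) − 1/(83.0) = 0.03557, so d_i1 = 28.11 cm.
The intermediate image is 28.11 cm to the right of lens 1, which is 67.0 − (28.11) = 38.89 cm to the left of lens 2, so d_o2 = +38.89 cm.
Lens 2 is diverging, so f₂ = −25.0 cm.
Lens 2: 1/d_i2 = 1/f₂ − 1/d_o2 = 1/(-25.0) − 1/(38.89) = -0.06571, so d_i2 = -15.2 cm.
The final image is virtual, 15.2 cm to the left of lens 2 (overall magnification ≈ -0.13).

15.2 cm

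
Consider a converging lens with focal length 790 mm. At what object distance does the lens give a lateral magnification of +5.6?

m = −d_i/d_o ⇒ d_i = −m·d_o.
1/f = 1/d_o + 1/d_i = 1/d_o − 1/(m·d_o) = (1 − 1/m)/d_o, so d_o = f(1 − 1/m) = (790.0)(1 − 1/(+5.6)) = 649 mm.

649 mm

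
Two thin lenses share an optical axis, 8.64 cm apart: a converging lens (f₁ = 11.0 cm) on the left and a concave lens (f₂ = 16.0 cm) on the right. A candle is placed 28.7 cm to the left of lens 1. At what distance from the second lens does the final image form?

Lens 1: 1/d_i1 = 1/f₁ − 1/d_o1 = 1/(11.0) − 1/(28.7) = 0.05607, so d_i1 = 17.84 cm.
The intermediate image is 17.84 cm to the right of lens 1, which lies 9.200 cm to the right of lens 2 — a virtual object — so d_o2 = −9.200 cm.
Lens 2 is diverging, so f₂ = −16.0 cm.
Lens 2: 1/d_i2 = 1/f₂ − 1/d_o2 = 1/(-16.0) − 1/(-9.200) = 0.04620, so d_i2 = 21.6 cm.
The final image is real, 21.6 cm to the right of lens 2 (overall magnification ≈ -1.5).

21.6 cm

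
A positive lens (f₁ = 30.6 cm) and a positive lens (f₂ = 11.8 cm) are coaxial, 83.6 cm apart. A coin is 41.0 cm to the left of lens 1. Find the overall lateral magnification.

Lens 1: 1/d_i1 = 1/(30.6) − 1/(41.0) = 0.008289, so d_i1 = 120.6 cm; m₁ = −d_i1/d_o1 = -2.941.
d_o2 = 83.6 − (120.6) = -37.00 cm (virtual object).
Lens 2: 1/d_i2 = 1/(11.8) − 1/(-37.00) = 0.1118, so d_i2 = 8.947 cm; m₂ = −d_i2/d_o2 = +0.2418.
m = m₁·m₂ = (-2.941)(+0.2418) = -0.711.

m = -0.711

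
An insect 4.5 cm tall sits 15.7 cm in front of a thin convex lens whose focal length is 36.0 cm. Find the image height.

7.98 cm

1/d_i = 1/f − 1/d_o = 1/(36.00) − 1/(15.7) = -0.03592, so d_i = -27.84 cm.
m = −d_i/d_o = +1.773.
|h_i| = |m|·h_o = 1.773 × 4.5 = 7.98 cm. The image is virtual, upright and enlarged, on the same side as the object.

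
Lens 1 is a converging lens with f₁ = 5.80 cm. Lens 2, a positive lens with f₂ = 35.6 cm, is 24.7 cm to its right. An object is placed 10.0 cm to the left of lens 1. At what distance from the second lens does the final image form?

15.7 cm

Lens 1: 1/d_i1 = 1/f₁ − 1/d_o1 = 1/(5.80) − 1/(10.0) = 0.07241, so d_i1 = 13.81 cm.
The intermediate image is 13.81 cm to the right of lens 1, which is 24.7 − (13.81) = 10.89 cm to the left of lens 2, so d_o2 = +10.89 cm.
Lens 2: 1/d_i2 = 1/f₂ − 1/d_o2 = 1/(35.6) − 1/(10.89) = -0.06374, so d_i2 = -15.7 cm.
The final image is virtual, 15.7 cm to the left of lens 2 (overall magnification ≈ -2.0).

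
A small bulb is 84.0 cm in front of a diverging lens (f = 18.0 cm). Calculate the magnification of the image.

m = +0.176

For a diverging lens, f = -18.0 cm.
1/d_i = 1/f − 1/d_o = 1/(-18.00) − 1/(84.0) = -0.06746, so d_i = -14.82 cm.
m = −d_i/d_o = −(-14.82)/(84.0) = +0.176.
The image is virtual, upright and reduced, on the same side as the object.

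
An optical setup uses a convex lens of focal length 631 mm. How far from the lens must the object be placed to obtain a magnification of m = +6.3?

m = −d_i/d_o ⇒ d_i = −m·d_o.
1/f = 1/d_o + 1/d_i = 1/d_o − 1/(m·d_o) = (1 − 1/m)/d_o, so d_o = f(1 − 1/m) = (631.0)(1 − 1/(+6.3)) = 531 mm.

531 mm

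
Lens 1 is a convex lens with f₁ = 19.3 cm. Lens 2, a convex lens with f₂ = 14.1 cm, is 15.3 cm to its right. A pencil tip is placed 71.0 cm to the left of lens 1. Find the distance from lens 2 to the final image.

Lens 1: 1/d_i1 = 1/f₁ − 1/d_o1 = 1/(19.3) − 1/(71.0) = 0.03773, so d_i1 = 26.50 cm.
The intermediate image is 26.50 cm to the right of lens 1, which lies 11.20 cm to the right of lens 2 — a virtual object — so d_o2 = −11.20 cm.
Lens 2: 1/d_i2 = 1/f₂ − 1/d_o2 = 1/(14.1) − 1/(-11.20) = 0.1602, so d_i2 = 6.24 cm.
The final image is real, 6.24 cm to the right of lens 2 (overall magnification ≈ -0.21).

6.24 cm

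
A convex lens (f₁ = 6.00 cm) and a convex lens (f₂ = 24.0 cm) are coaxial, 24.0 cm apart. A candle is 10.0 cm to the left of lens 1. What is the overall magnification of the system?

Lens 1: 1/d_i1 = 1/(6.00) − 1/(10.0) = 0.06667, so d_i1 = 15.00 cm; m₁ = −d_i1/d_o1 = -1.500.
d_o2 = 24.0 − (15.00) = 9.000 cm.
Lens 2: 1/d_i2 = 1/(24.0) − 1/(9.000) = -0.06944, so d_i2 = -14.40 cm; m₂ = −d_i2/d_o2 = +1.600.
m = m₁·m₂ = (-1.500)(+1.600) = -2.40.

m = -2.40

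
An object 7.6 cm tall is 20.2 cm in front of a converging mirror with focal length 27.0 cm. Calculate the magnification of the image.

1/d_i = 1/f − 1/d_o = 1/(27.00) − 1/(20.2) = -0.01247, so d_i = -80.21 cm.
m = −d_i/d_o = −(-80.21)/(20.2) = +3.97.
The image is virtual, upright and enlarged, behind the mirror.

m = +3.97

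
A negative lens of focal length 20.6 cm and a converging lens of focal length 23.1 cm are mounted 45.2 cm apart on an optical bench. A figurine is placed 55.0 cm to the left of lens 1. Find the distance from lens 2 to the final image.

Lens 1 is diverging, so f₁ = −20.6 cm.
Lens 1: 1/d_i1 = 1/f₁ − 1/d_o1 = 1/(-20.6) − 1/(55.0) = -0.06673, so d_i1 = -14.99 cm.
The intermediate image is 14.99 cm to the left of lens 1 (virtual), which is 45.2 − (-14.99) = 60.19 cm to the left of lens 2, so d_o2 = +60.19 cm.
Lens 2: 1/d_i2 = 1/f₂ − 1/d_o2 = 1/(23.1) − 1/(60.19) = 0.02668, so d_i2 = 37.5 cm.
The final image is real, 37.5 cm to the right of lens 2 (overall magnification ≈ -0.17).

37.5 cm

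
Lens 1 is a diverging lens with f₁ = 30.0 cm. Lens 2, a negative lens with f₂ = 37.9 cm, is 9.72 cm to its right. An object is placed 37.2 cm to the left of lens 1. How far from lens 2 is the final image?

Lens 1 is diverging, so f₁ = −30.0 cm.
Lens 1: 1/d_i1 = 1/f₁ − 1/d_o1 = 1/(-30.0) − 1/(37.2) = -0.06022, so d_i1 = -16.61 cm.
The intermediate image is 16.61 cm to the left of lens 1 (virtual), which is 9.72 − (-16.61) = 26.33 cm to the left of lens 2, so d_o2 = +26.33 cm.
Lens 2 is diverging, so f₂ = −37.9 cm.
Lens 2: 1/d_i2 = 1/f₂ − 1/d_o2 = 1/(-37.9) − 1/(26.33) = -0.06436, so d_i2 = -15.5 cm.
The final image is virtual, 15.5 cm to the left of lens 2 (overall magnification ≈ 0.26).

15.5 cm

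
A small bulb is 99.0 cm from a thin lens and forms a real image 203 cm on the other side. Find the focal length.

f = 66.5 cm (converging)

Real image ⇒ d_i = +203 cm.
1/f = 1/d_o + 1/d_i = 1/(99.0) + 1/(203) = 0.01503, so f = 66.5 cm.
Since f is positive, the thin lens is converging.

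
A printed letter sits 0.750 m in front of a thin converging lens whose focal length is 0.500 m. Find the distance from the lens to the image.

1.50 m

Thin-lens equation: 1/v = 1/f − 1/u = 1/(0.5000) − 1/(0.750) = 2.000 − 1.333 = 0.6667, so v = 1.50 m.
The image is real, inverted and enlarged, on the far side of the lens.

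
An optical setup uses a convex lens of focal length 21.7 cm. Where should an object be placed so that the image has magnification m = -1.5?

m = −d_i/d_o ⇒ d_i = −m·d_o.
1/f = 1/d_o + 1/d_i = 1/d_o − 1/(m·d_o) = (1 − 1/m)/d_o, so d_o = f(1 − 1/m) = (21.70)(1 − 1/(-1.5)) = 36.2 cm.

36.2 cm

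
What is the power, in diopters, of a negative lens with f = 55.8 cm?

For a negative lens, f = −55.8 cm.
f = -55.8 cm = -0.558 m.
P = 1/f = 1/(-0.558 m) = -1.79 D.

P = -1.79 D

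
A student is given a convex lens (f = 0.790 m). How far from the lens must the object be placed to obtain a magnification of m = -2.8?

m = −d_i/d_o ⇒ d_i = −m·d_o.
1/f = 1/d_o + 1/d_i = 1/d_o − 1/(m·d_o) = (1 − 1/m)/d_o, so d_o = f(1 − 1/m) = (0.7900)(1 − 1/(-2.8)) = 1.07 m.

1.07 m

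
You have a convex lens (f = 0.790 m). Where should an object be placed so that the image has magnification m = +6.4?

0.667 m

m = −d_i/d_o ⇒ d_i = −m·d_o.
1/f = 1/d_o + 1/d_i = 1/d_o − 1/(m·d_o) = (1 − 1/m)/d_o, so d_o = f(1 − 1/m) = (0.7900)(1 − 1/(+6.4)) = 0.667 m.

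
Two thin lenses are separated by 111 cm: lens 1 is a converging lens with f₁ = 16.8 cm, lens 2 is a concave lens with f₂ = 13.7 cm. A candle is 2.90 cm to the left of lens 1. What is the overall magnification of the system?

Lens 1: 1/d_i1 = 1/(16.8) − 1/(2.90) = -0.2853, so d_i1 = -3.505 cm; m₁ = −d_i1/d_o1 = +1.209.
d_o2 = 111 − (-3.505) = 114.5 cm.
f₂ = −13.7 cm (diverging).
Lens 2: 1/d_i2 = 1/(-13.7) − 1/(114.5) = -0.08173, so d_i2 = -12.24 cm; m₂ = −d_i2/d_o2 = +0.1069.
m = m₁·m₂ = (+1.209)(+0.1069) = +0.129.

m = +0.129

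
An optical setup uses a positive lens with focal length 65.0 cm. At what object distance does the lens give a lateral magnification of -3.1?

m = −d_i/d_o ⇒ d_i = −m·d_o.
1/f = 1/d_o + 1/d_i = 1/d_o − 1/(m·d_o) = (1 − 1/m)/d_o, so d_o = f(1 − 1/m) = (65.00)(1 − 1/(-3.1)) = 86.0 cm.

86.0 cm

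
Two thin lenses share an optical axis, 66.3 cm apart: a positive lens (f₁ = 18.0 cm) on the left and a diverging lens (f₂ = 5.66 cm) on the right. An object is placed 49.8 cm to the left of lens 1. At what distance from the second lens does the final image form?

4.93 cm

Lens 1: 1/d_i1 = 1/f₁ − 1/d_o1 = 1/(18.0) − 1/(49.8) = 0.03548, so d_i1 = 28.19 cm.
The intermediate image is 28.19 cm to the right of lens 1, which is 66.3 − (28.19) = 38.11 cm to the left of lens 2, so d_o2 = +38.11 cm.
Lens 2 is diverging, so f₂ = −5.66 cm.
Lens 2: 1/d_i2 = 1/f₂ − 1/d_o2 = 1/(-5.66) − 1/(38.11) = -0.2029, so d_i2 = -4.93 cm.
The final image is virtual, 4.93 cm to the left of lens 2 (overall magnification ≈ -0.073).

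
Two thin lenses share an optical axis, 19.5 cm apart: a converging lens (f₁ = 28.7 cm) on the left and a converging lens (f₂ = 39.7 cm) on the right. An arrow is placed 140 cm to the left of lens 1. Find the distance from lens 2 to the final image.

11.7 cm

Lens 1: 1/d_i1 = 1/f₁ − 1/d_o1 = 1/(28.7) − 1/(140) = 0.02770, so d_i1 = 36.10 cm.
The intermediate image is 36.10 cm to the right of lens 1, which lies 16.60 cm to the right of lens 2 — a virtual object — so d_o2 = −16.60 cm.
Lens 2: 1/d_i2 = 1/f₂ − 1/d_o2 = 1/(39.7) − 1/(-16.60) = 0.08543, so d_i2 = 11.7 cm.
The final image is real, 11.7 cm to the right of lens 2 (overall magnification ≈ -0.18).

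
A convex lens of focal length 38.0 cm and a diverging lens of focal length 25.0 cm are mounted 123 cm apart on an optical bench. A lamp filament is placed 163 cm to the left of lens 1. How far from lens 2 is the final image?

18.7 cm

Lens 1: 1/d_i1 = 1/f₁ − 1/d_o1 = 1/(38.0) − 1/(163) = 0.02018, so d_i1 = 49.55 cm.
The intermediate image is 49.55 cm to the right of lens 1, which is 123 − (49.55) = 73.45 cm to the left of lens 2, so d_o2 = +73.45 cm.
Lens 2 is diverging, so f₂ = −25.0 cm.
Lens 2: 1/d_i2 = 1/f₂ − 1/d_o2 = 1/(-25.0) − 1/(73.45) = -0.05361, so d_i2 = -18.7 cm.
The final image is virtual, 18.7 cm to the left of lens 2 (overall magnification ≈ -0.077).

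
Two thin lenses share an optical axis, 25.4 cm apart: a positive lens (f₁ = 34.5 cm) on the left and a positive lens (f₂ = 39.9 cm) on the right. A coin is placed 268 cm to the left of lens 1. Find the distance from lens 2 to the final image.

Lens 1: 1/d_i1 = 1/f₁ − 1/d_o1 = 1/(34.5) − 1/(268) = 0.02525, so d_i1 = 39.60 cm.
The intermediate image is 39.60 cm to the right of lens 1, which lies 14.20 cm to the right of lens 2 — a virtual object — so d_o2 = −14.20 cm.
Lens 2: 1/d_i2 = 1/f₂ − 1/d_o2 = 1/(39.9) − 1/(-14.20) = 0.09549, so d_i2 = 10.5 cm.
The final image is real, 10.5 cm to the right of lens 2 (overall magnification ≈ -0.11).

10.5 cm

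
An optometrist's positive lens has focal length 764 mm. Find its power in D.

f = 76.4 cm = 0.764 m.
P = 1/f = 1/(0.764 m) = +1.31 D.

P = +1.31 D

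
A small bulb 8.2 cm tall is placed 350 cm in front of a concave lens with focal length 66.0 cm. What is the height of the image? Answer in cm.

1.30 cm

For a concave lens, f = -66.0 cm.
1/d_i = 1/f − 1/d_o = 1/(-66.00) − 1/(350) = -0.01801, so d_i = -55.53 cm.
m = −d_i/d_o = +0.1587.
|h_i| = |m|·h_o = 0.1587 × 8.2 = 1.30 cm. The image is virtual, upright and reduced, on the same side as the object.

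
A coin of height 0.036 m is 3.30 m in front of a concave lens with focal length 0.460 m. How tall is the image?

For a concave lens, f = -0.460 m.
1/d_i = 1/f − 1/d_o = 1/(-0.4600) − 1/(3.30) = -2.477, so d_i = -0.4037 m.
m = −d_i/d_o = +0.1223.
|h_i| = |m|·h_o = 0.1223 × 0.036 = 0.00440 m. The image is virtual, upright and reduced, on the same side as the object.

0.00440 m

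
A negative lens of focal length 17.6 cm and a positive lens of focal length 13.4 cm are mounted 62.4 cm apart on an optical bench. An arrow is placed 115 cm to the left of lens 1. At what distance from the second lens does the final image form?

Lens 1 is diverging, so f₁ = −17.6 cm.
Lens 1: 1/d_i1 = 1/f₁ − 1/d_o1 = 1/(-17.6) − 1/(115) = -0.06551, so d_i1 = -15.26 cm.
The intermediate image is 15.26 cm to the left of lens 1 (virtual), which is 62.4 − (-15.26) = 77.66 cm to the left of lens 2, so d_o2 = +77.66 cm.
Lens 2: 1/d_i2 = 1/f₂ − 1/d_o2 = 1/(13.4) − 1/(77.66) = 0.06175, so d_i2 = 16.2 cm.
The final image is real, 16.2 cm to the right of lens 2 (overall magnification ≈ -0.028).

16.2 cm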